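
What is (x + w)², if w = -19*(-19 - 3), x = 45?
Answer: 214369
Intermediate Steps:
w = 418 (w = -19*(-22) = 418)
(x + w)² = (45 + 418)² = 463² = 214369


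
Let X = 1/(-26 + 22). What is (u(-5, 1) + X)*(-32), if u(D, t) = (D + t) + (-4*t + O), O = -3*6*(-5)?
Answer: -2616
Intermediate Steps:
O = 90 (O = -18*(-5) = 90)
u(D, t) = 90 + D - 3*t (u(D, t) = (D + t) + (-4*t + 90) = (D + t) + (90 - 4*t) = 90 + D - 3*t)
X = -1/4 (X = 1/(-4) = -1/4 ≈ -0.25000)
(u(-5, 1) + X)*(-32) = ((90 - 5 - 3*1) - 1/4)*(-32) = ((90 - 5 - 3) - 1/4)*(-32) = (82 - 1/4)*(-32) = (327/4)*(-32) = -2616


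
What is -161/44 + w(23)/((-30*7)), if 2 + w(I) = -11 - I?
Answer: -5371/1540 ≈ -3.4877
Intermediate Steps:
w(I) = -13 - I (w(I) = -2 + (-11 - I) = -13 - I)
-161/44 + w(23)/((-30*7)) = -161/44 + (-13 - 1*23)/((-30*7)) = -161*1/44 + (-13 - 23)/(-210) = -161/44 - 36*(-1/210) = -161/44 + 6/35 = -5371/1540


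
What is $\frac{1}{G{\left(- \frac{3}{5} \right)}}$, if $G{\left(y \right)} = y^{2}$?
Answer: $\frac{25}{9} \approx 2.7778$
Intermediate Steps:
$\frac{1}{G{\left(- \frac{3}{5} \right)}} = \frac{1}{\left(- \frac{3}{5}\right)^{2}} = \frac{1}{\frac{9}{25}} = \frac{25}{9}$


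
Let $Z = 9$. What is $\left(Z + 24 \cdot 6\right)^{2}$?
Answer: $23409$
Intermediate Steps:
$\left(Z + 24 \cdot 6\right)^{2} = \left(9 + 24 \cdot 6\right)^{2} = \left(9 + 144\right)^{2} = 153^{2} = 23409$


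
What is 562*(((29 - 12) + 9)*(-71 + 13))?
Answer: -847496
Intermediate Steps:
562*(((29 - 12) + 9)*(-71 + 13)) = 562*((17 + 9)*(-58)) = 562*(26*(-58)) = 562*(-1508) = -847496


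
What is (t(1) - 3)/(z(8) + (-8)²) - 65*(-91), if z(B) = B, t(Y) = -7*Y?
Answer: 212935/36 ≈ 5914.9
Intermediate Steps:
(t(1) - 3)/(z(8) + (-8)²) - 65*(-91) = (-7*1 - 3)/(8 + (-8)²) - 65*(-91) = (-7 - 3)/(8 + 64) + 5915 = -10/72 + 5915 = -10*1/72 + 5915 = -5/36 + 5915 = 212935/36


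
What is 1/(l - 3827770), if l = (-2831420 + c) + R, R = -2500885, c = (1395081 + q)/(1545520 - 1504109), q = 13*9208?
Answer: -41411/379326351040 ≈ -1.0917e-7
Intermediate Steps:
q = 119704
c = 1514785/41411 (c = (1395081 + 119704)/(1545520 - 1504109) = 1514785/41411 ≈ 36.579)
l = -220814567570/41411 (l = (-2831420 + 1514785/41411) - 2500885 = -117250418835/41411 - 2500885 = -220814567570/41411 ≈ -5.3323e+6)
1/(l - 3827770) = 1/(-220814567570/41411 - 3827770) = 1/(-379326351040/41411) = -41411/379326351040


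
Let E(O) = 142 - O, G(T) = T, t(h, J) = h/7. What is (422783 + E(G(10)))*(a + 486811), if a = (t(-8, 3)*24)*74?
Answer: 1435148942135/7 ≈ 2.0502e+11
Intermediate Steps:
t(h, J) = h/7 (t(h, J) = h*(⅐) = h/7)
a = -14208/7 (a = (((⅐)*(-8))*24)*74 = -8/7*24*74 = -192/7*74 = -14208/7 ≈ -2029.7)
(422783 + E(G(10)))*(a + 486811) = (422783 + (142 - 1*10))*(-14208/7 + 486811) = (422783 + (142 - 10))*(3393469/7) = (422783 + 132)*(3393469/7) = 422915*(3393469/7) = 1435148942135/7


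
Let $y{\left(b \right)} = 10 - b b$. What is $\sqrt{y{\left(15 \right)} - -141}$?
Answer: $i \sqrt{74} \approx 8.6023 i$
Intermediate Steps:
$y{\left(b \right)} = 10 - b^{2}$
$\sqrt{y{\left(15 \right)} - -141} = \sqrt{\left(10 - 15^{2}\right) - -141} = \sqrt{\left(10 - 225\right) + 141} = \sqrt{-215 + 141} = \sqrt{-74} = i \sqrt{74}$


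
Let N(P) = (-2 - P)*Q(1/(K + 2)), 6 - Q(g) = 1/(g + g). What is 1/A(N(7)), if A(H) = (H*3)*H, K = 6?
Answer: 1/972 ≈ 0.0010288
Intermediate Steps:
Q(g) = 6 - 1/(2*g) (Q(g) = 6 - 1/(g + g) = 6 - 1/(2*g))
N(P) = -4 - 2*P (N(P) = (-2 - P)*(6 - 1/(2*(1/(6 + 2)))) = (-2 - P)*(6 - 1/(2*(1/8))) = (-2 - P)*(6 - 1/(2*⅛)) = (-2 - P)*(6 - ½*8) = (-2 - P)*(6 - 4) = (-2 - P)*2 = -4 - 2*P)
A(H) = 3*H² (A(H) = (3*H)*H = 3*H²)
1/A(N(7)) = 1/(3*(-4 - 2*7)²) = 1/(3*(-4 - 14)²) = 1/(3*(-18)²) = 1/(3*324) = 1/972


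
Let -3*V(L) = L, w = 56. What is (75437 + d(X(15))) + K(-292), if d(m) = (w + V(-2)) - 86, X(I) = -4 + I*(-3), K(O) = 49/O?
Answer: 66056969/876 ≈ 75408.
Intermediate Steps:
X(I) = -4 - 3*I
V(L) = -L/3
d(m) = -88/3 (d(m) = (56 - ⅓*(-2)) - 86 = (56 + ⅔) - 86 = 170/3 - 86 = -88/3)
(75437 + d(X(15))) + K(-292) = (75437 - 88/3) + 49/(-292) = 226223/3 + 49*(-1/292) = 226223/3 - 49/292 = 66056969/876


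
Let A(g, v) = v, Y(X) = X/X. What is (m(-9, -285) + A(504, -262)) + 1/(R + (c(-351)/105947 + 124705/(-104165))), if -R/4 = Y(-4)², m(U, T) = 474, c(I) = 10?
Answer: 2429642940761/11470991201 ≈ 211.81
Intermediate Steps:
Y(X) = 1
R = -4 (R = -4*1² = -4*1 = -4)
(m(-9, -285) + A(504, -262)) + 1/(R + (c(-351)/105947 + 124705/(-104165))) = (474 - 262) + 1/(-4 + (10/105947 + 124705/(-104165))) = 212 + 1/(-4 + (10*(1/105947) + 124705*(-1/104165))) = 212 + 1/(-4 + (10/105947 - 24941/20833)) = 212 + 1/(-4 - 2642215797/2207193851) = 212 + 1/(-11470991201/2207193851) = 212 - 2207193851/11470991201 = 2429642940761/11470991201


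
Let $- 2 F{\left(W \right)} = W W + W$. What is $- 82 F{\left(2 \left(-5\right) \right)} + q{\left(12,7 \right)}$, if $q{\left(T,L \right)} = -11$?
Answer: $3679$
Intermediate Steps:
$F{\left(W \right)} = - \frac{W}{2} - \frac{W^{2}}{2}$ ($F{\left(W \right)} = - \frac{W W + W}{2} = - \frac{W^{2} + W}{2} = - \frac{W + W^{2}}{2} = - \frac{W}{2} - \frac{W^{2}}{2}$)
$- 82 F{\left(2 \left(-5\right) \right)} + q{\left(12,7 \right)} = - 82 \left(- \frac{2 \left(-5\right) \left(1 + 2 \left(-5\right)\right)}{2}\right) - 11 = - 82 \left(\left(- \frac{1}{2}\right) \left(-10\right) \left(1 - 10\right)\right) - 11 = - 82 \left(\left(- \frac{1}{2}\right) \left(-10\right) \left(-9\right)\right) - 11 = \left(-82\right) \left(-45\right) - 11 = 3690 - 11 = 3679$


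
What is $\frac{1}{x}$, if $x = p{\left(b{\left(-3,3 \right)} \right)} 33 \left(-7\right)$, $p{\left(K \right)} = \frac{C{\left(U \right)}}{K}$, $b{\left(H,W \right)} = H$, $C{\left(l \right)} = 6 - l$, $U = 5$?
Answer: $\frac{1}{77} \approx 0.012987$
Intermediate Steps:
$p{\left(K \right)} = \frac{1}{K}$ ($p{\left(K \right)} = \frac{6 - 5}{K} = 1 \frac{1}{K} = \frac{1}{K}$)
$x = 77$ ($x = \frac{1}{-3} \cdot 33 \left(-7\right) = \left(- \frac{1}{3}\right) 33 \left(-7\right) = \left(-11\right) \left(-7\right) = 77$)
$\frac{1}{x} = \frac{1}{77}$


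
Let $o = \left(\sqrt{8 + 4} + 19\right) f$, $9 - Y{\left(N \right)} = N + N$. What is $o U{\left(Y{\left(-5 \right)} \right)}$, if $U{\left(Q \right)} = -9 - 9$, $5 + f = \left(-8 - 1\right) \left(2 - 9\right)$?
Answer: $-19836 - 2088 \sqrt{3} \approx -23453.0$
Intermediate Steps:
$Y{\left(N \right)} = 9 - 2 N$ ($Y{\left(N \right)} = 9 - \left(N + N\right) = 9 - 2 N$)
$f = 58$ ($f = -5 + \left(-8 - 1\right) \left(2 - 9\right) = -5 - -63 = -5 + 63 = 58$)
$U{\left(Q \right)} = -18$
$o = 1102 + 116 \sqrt{3}$ ($o = \left(\sqrt{8 + 4} + 19\right) 58 = \left(\sqrt{12} + 19\right) 58 = \left(2 \sqrt{3} + 19\right) 58 = \left(19 + 2 \sqrt{3}\right) 58 = 1102 + 116 \sqrt{3} \approx 1302.9$)
$o U{\left(Y{\left(-5 \right)} \right)} = \left(1102 + 116 \sqrt{3}\right) \left(-18\right) = -19836 - 2088 \sqrt{3}$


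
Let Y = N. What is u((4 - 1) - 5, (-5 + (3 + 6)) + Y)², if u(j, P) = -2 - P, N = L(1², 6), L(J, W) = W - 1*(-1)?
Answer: 169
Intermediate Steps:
L(J, W) = 1 + W (L(J, W) = W + 1 = 1 + W)
N = 7 (N = 1 + 6 = 7)
Y = 7
u((4 - 1) - 5, (-5 + (3 + 6)) + Y)² = (-2 - ((-5 + (3 + 6)) + 7))² = (-2 - ((-5 + 9) + 7))² = (-2 - (4 + 7))² = (-2 - 1*11)² = (-2 - 11)² = (-13)² = 169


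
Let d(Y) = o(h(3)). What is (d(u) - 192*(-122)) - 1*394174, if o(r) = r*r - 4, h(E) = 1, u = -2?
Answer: -370753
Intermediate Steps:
o(r) = -4 + r² (o(r) = r² - 4 = -4 + r²)
d(Y) = -3 (d(Y) = -4 + 1² = -4 + 1 = -3)
(d(u) - 192*(-122)) - 1*394174 = (-3 - 192*(-122)) - 1*394174 = (-3 + 23424) - 394174 = 23421 - 394174 = -370753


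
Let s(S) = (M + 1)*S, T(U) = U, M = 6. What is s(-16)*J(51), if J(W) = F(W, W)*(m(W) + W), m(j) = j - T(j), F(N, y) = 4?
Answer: -22848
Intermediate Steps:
m(j) = 0 (m(j) = j - j = 0)
s(S) = 7*S (s(S) = (6 + 1)*S = 7*S)
J(W) = 4*W (J(W) = 4*(0 + W) = 4*W)
s(-16)*J(51) = (7*(-16))*(4*51) = -112*204 = -22848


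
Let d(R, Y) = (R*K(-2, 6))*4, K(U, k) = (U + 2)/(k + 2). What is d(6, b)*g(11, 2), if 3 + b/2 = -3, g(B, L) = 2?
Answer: 0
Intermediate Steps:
K(U, k) = (2 + U)/(2 + k)
b = -12 (b = -6 + 2*(-3) = -6 - 6 = -12)
d(R, Y) = 0 (d(R, Y) = (R*((2 - 2)/(2 + 6)))*4 = (R*(0/8))*4 = (R*((⅛)*0))*4 = (R*0)*4 = 0*4 = 0)
d(6, b)*g(11, 2) = 0*2 = 0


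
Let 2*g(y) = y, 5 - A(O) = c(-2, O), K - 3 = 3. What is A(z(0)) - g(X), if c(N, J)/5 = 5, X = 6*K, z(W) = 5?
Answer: -38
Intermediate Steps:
K = 6 (K = 3 + 3 = 6)
X = 36 (X = 6*6 = 36)
c(N, J) = 25 (c(N, J) = 5*5 = 25)
A(O) = -20 (A(O) = 5 - 1*25 = 5 - 25 = -20)
g(y) = y/2
A(z(0)) - g(X) = -20 - 36/2 = -20 - 1*18 = -20 - 18 = -38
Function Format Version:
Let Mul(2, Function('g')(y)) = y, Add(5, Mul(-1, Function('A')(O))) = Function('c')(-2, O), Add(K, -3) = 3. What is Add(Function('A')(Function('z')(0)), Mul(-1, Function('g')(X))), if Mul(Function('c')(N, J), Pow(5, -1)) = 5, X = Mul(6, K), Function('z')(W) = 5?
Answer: -38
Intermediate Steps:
K = 6 (K = Add(3, 3) = 6)
X = 36 (X = Mul(6, 6) = 36)
Function('c')(N, J) = 25 (Function('c')(N, J) = Mul(5, 5) = 25)
Function('A')(O) = -20 (Function('A')(O) = Add(5, Mul(-1, 25)) = Add(5, -25) = -20)
Function('g')(y) = Mul(Rational(1, 2), y)
Add(Function('A')(Function('z')(0)), Mul(-1, Function('g')(X))) = Add(-20, Mul(-1, Mul(Rational(1, 2), 36))) = Add(-20, Mul(-1, 18)) = Add(-20, -18) = -38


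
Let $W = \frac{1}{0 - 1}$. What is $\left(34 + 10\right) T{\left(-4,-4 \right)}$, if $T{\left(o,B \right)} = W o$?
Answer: $176$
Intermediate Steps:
$W = -1$ ($W = \frac{1}{-1} = -1$)
$T{\left(o,B \right)} = - o$
$\left(34 + 10\right) T{\left(-4,-4 \right)} = \left(34 + 10\right) \left(\left(-1\right) \left(-4\right)\right) = 44 \cdot 4 = 176$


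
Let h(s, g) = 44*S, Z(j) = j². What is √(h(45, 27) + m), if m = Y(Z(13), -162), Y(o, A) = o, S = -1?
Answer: 5*√5 ≈ 11.180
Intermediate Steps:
h(s, g) = -44 (h(s, g) = 44*(-1) = -44)
m = 169 (m = 13² = 169)
√(h(45, 27) + m) = √(-44 + 169) = √125 = 5*√5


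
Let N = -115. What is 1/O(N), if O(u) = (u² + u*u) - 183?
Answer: 1/26267 ≈ 3.8071e-5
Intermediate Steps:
O(u) = -183 + 2*u² (O(u) = (u² + u²) - 183 = 2*u² - 183 = -183 + 2*u²)
1/O(N) = 1/(-183 + 2*(-115)²) = 1/(-183 + 2*13225) = 1/(-183 + 26450) = 1/26267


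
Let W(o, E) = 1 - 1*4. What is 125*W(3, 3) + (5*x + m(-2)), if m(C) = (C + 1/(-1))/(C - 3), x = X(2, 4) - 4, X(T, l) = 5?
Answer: -1847/5 ≈ -369.40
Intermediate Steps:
W(o, E) = -3 (W(o, E) = 1 - 4 = -3)
x = 1 (x = 5 - 4 = 1)
m(C) = (-1 + C)/(-3 + C) (m(C) = (C - 1)/(-3 + C) = (-1 + C)/(-3 + C))
125*W(3, 3) + (5*x + m(-2)) = 125*(-3) + (5*1 + (-1 - 2)/(-3 - 2)) = -375 + (5 - 3/(-5)) = -375 + (5 - 1/5*(-3)) = -375 + (5 + 3/5) = -375 + 28/5 = -1847/5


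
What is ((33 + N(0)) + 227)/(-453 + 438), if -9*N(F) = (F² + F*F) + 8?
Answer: -2332/135 ≈ -17.274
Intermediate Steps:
N(F) = -8/9 - 2*F²/9 (N(F) = -((F² + F*F) + 8)/9 = -((F² + F²) + 8)/9 = -(2*F² + 8)/9 = -(8 + 2*F²)/9 = -8/9 - 2*F²/9)
((33 + N(0)) + 227)/(-453 + 438) = ((33 + (-8/9 - 2/9*0²)) + 227)/(-453 + 438) = ((33 + (-8/9 - 2/9*0)) + 227)/(-15) = ((33 + (-8/9 + 0)) + 227)*(-1/15) = ((33 - 8/9) + 227)*(-1/15) = (289/9 + 227)*(-1/15) = (2332/9)*(-1/15) = -2332/135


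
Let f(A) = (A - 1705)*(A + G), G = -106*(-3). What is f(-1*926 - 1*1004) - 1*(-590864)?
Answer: 6450484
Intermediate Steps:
G = 318 (G = -106*(-3) = 318)
f(A) = (-1705 + A)*(318 + A) (f(A) = (A - 1705)*(A + 318) = (-1705 + A)*(318 + A))
f(-1*926 - 1*1004) - 1*(-590864) = (-542190 + (-1*926 - 1*1004)² - 1387*(-1*926 - 1*1004)) - 1*(-590864) = (-542190 + (-926 - 1004)² - 1387*(-926 - 1004)) + 590864 = (-542190 + (-1930)² - 1387*(-1930)) + 590864 = (-542190 + 3724900 + 2676910) + 590864 = 5859620 + 590864 = 6450484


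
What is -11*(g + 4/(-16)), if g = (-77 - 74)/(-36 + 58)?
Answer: 313/4 ≈ 78.250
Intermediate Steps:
g = -151/22 ≈ -6.8636
-11*(g + 4/(-16)) = -11*(-151/22 + 4/(-16)) = -11*(-151/22 + 4*(-1/16)) = -11*(-151/22 - ¼) = -11*(-313/44) = 313/4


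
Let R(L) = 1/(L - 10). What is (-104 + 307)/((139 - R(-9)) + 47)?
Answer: 551/505 ≈ 1.0911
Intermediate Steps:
R(L) = 1/(-10 + L)
(-104 + 307)/((139 - R(-9)) + 47) = (-104 + 307)/((139 - 1/(-10 - 9)) + 47) = 203/((139 - 1/(-19)) + 47) = 203/((139 - 1*(-1/19)) + 47) = 203/((139 + 1/19) + 47) = 203/(2642/19 + 47) = 203/(3535/19) = 203*(19/3535) = 551/505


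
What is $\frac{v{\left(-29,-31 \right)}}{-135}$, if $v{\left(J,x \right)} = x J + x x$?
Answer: $- \frac{124}{9} \approx -13.778$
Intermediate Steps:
$v{\left(J,x \right)} = x^{2} + J x$ ($v{\left(J,x \right)} = J x + x^{2} = x^{2} + J x$)
$\frac{v{\left(-29,-31 \right)}}{-135} = \frac{\left(-31\right) \left(-29 - 31\right)}{-135} = \left(-31\right) \left(-60\right) \left(- \frac{1}{135}\right) = 1860 \left(- \frac{1}{135}\right) = - \frac{124}{9}$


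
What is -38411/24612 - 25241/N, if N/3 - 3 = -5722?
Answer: -41845/467628 ≈ -0.089483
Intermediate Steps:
N = -17157 (N = 9 + 3*(-5722) = 9 - 17166 = -17157)
-38411/24612 - 25241/N = -38411/24612 - 25241/(-17157) = -38411*1/24612 - 25241*(-1/17157) = -38411/24612 + 587/399 = -41845/467628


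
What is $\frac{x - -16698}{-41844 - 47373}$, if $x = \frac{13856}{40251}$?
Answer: $- \frac{672125054}{3591073467} \approx -0.18717$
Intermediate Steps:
$x = \frac{13856}{40251}$ ($x = 13856 \cdot \frac{1}{40251} = \frac{13856}{40251} \approx 0.34424$)
$\frac{x - -16698}{-41844 - 47373} = \frac{\frac{13856}{40251} - -16698}{-41844 - 47373} = \frac{\frac{13856}{40251} + 16698}{-89217} = \frac{672125054}{40251} \left(- \frac{1}{89217}\right) = - \frac{672125054}{3591073467}$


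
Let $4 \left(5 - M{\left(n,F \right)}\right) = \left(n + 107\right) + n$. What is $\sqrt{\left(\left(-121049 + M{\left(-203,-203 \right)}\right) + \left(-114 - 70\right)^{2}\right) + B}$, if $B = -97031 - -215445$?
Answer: $\frac{\sqrt{125203}}{2} \approx 176.92$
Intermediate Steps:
$M{\left(n,F \right)} = - \frac{87}{4} - \frac{n}{2}$ ($M{\left(n,F \right)} = 5 - \frac{\left(n + 107\right) + n}{4} = 5 - \frac{\left(107 + n\right) + n}{4} = 5 - \frac{107 + 2 n}{4} = 5 - \left(\frac{107}{4} + \frac{n}{2}\right) = - \frac{87}{4} - \frac{n}{2}$)
$B = 118414$ ($B = -97031 + 215445 = 118414$)
$\sqrt{\left(\left(-121049 + M{\left(-203,-203 \right)}\right) + \left(-114 - 70\right)^{2}\right) + B} = \sqrt{\left(\left(-121049 - - \frac{319}{4}\right) + \left(-114 - 70\right)^{2}\right) + 118414} = \sqrt{\left(\left(-121049 + \left(- \frac{87}{4} + \frac{203}{2}\right)\right) + \left(-184\right)^{2}\right) + 118414} = \sqrt{\left(\left(-121049 + \frac{319}{4}\right) + 33856\right) + 118414} = \sqrt{\left(- \frac{483877}{4} + 33856\right) + 118414} = \sqrt{- \frac{348453}{4} + 118414} = \sqrt{\frac{125203}{4}} = \frac{\sqrt{125203}}{2}$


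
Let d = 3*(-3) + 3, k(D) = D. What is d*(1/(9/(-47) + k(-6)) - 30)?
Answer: 17554/97 ≈ 180.97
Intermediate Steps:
d = -6 (d = -9 + 3 = -6)
d*(1/(9/(-47) + k(-6)) - 30) = -6*(1/(9/(-47) - 6) - 30) = -6*(1/(9*(-1/47) - 6) - 30) = -6*(1/(-9/47 - 6) - 30) = -6*(1/(-291/47) - 30) = -6*(-47/291 - 30) = -6*(-8777/291) = 17554/97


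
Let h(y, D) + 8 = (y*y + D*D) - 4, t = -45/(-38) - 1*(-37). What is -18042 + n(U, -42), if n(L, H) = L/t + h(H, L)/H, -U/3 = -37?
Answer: -373252777/20314 ≈ -18374.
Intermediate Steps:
U = 111 (U = -3*(-37) = 111)
t = 1451/38 (t = -45*(-1/38) + 37 = 45/38 + 37 = 1451/38 ≈ 38.184)
h(y, D) = -12 + D**2 + y**2 (h(y, D) = -8 + ((y*y + D*D) - 4) = -8 + ((y**2 + D**2) - 4) = -8 + ((D**2 + y**2) - 4) = -8 + (-4 + D**2 + y**2) = -12 + D**2 + y**2)
n(L, H) = 38*L/1451 + (-12 + H**2 + L**2)/H (n(L, H) = L/(1451/38) + (-12 + L**2 + H**2)/H = L*(38/1451) + (-12 + H**2 + L**2)/H = 38*L/1451 + (-12 + H**2 + L**2)/H)
-18042 + n(U, -42) = -18042 + (-42 - 12/(-42) + (38/1451)*111 + 111**2/(-42)) = -18042 + (-42 - 12*(-1/42) + 4218/1451 - 1/42*12321) = -18042 + (-42 + 2/7 + 4218/1451 - 4107/14) = -18042 - 6747589/20314 = -373252777/20314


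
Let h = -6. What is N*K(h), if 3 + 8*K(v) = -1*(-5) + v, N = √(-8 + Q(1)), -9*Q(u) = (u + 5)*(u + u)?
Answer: -I*√21/3 ≈ -1.5275*I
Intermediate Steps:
Q(u) = -2*u*(5 + u)/9 (Q(u) = -(u + 5)*(u + u)/9 = -(5 + u)*2*u/9 = -2*u*(5 + u)/9)
N = 2*I*√21/3 (N = √(-8 - 2/9*1*(5 + 1)) = √(-8 - 2/9*1*6) = √(-8 - 4/3) = √(-28/3) = 2*I*√21/3 ≈ 3.055*I)
K(v) = ¼ + v/8 (K(v) = -3/8 + (-1*(-5) + v)/8 = -3/8 + (5 + v)/8 = -3/8 + (5/8 + v/8) = ¼ + v/8)
N*K(h) = (2*I*√21/3)*(¼ + (⅛)*(-6)) = (2*I*√21/3)*(¼ - ¾) = (2*I*√21/3)*(-½) = -I*√21/3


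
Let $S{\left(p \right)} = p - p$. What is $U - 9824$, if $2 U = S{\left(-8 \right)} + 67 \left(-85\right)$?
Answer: $- \frac{25343}{2} \approx -12672.0$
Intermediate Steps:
$S{\left(p \right)} = 0$
$U = - \frac{5695}{2}$ ($U = \frac{0 + 67 \left(-85\right)}{2} = \frac{0 - 5695}{2} = \frac{1}{2} \left(-5695\right) = - \frac{5695}{2} \approx -2847.5$)
$U - 9824 = - \frac{5695}{2} - 9824 = - \frac{25343}{2}$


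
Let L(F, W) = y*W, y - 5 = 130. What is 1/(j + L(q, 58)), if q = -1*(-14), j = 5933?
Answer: 1/13763 ≈ 7.2659e-5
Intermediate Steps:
y = 135 (y = 5 + 130 = 135)
q = 14
L(F, W) = 135*W
1/(j + L(q, 58)) = 1/(5933 + 135*58) = 1/(5933 + 7830) = 1/13763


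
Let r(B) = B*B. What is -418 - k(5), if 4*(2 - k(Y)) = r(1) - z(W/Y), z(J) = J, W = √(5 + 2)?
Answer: -1679/4 - √7/20 ≈ -419.88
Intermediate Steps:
W = √7 ≈ 2.6458
r(B) = B²
k(Y) = 7/4 + √7/(4*Y) (k(Y) = 2 - (1² - √7/Y)/4 = 2 - (1 - √7/Y)/4 = 2 + (-¼ + √7/(4*Y)) = 7/4 + √7/(4*Y))
-418 - k(5) = -418 - (√7 + 7*5)/(4*5) = -418 - (√7 + 35)/(4*5) = -418 - (35 + √7)/(4*5) = -418 - (7/4 + √7/20) = -418 + (-7/4 - √7/20) = -1679/4 - √7/20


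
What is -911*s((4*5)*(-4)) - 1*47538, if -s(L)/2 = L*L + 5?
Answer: 11622372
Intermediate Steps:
s(L) = -10 - 2*L**2 (s(L) = -2*(L*L + 5) = -2*(L**2 + 5) = -2*(5 + L**2) = -10 - 2*L**2)
-911*s((4*5)*(-4)) - 1*47538 = -911*(-10 - 2*((4*5)*(-4))**2) - 1*47538 = -911*(-10 - 2*(20*(-4))**2) - 47538 = -911*(-10 - 2*(-80)**2) - 47538 = -911*(-10 - 2*6400) - 47538 = -911*(-10 - 12800) - 47538 = -911*(-12810) - 47538 = 11669910 - 47538 = 11622372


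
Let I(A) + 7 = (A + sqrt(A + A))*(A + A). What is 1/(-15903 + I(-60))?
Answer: I/(10*(-871*I + 24*sqrt(30))) ≈ -0.00011225 + 1.6942e-5*I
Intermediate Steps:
I(A) = -7 + 2*A*(A + sqrt(2)*sqrt(A)) (I(A) = -7 + (A + sqrt(A + A))*(A + A) = -7 + (A + sqrt(2*A))*(2*A) = -7 + (A + sqrt(2)*sqrt(A))*(2*A) = -7 + 2*A*(A + sqrt(2)*sqrt(A)))
1/(-15903 + I(-60)) = 1/(-15903 + (-7 + 2*(-60)**2 + 2*sqrt(2)*(-60)**(3/2))) = 1/(-15903 + (-7 + 2*3600 + 2*sqrt(2)*(-120*I*sqrt(15)))) = 1/(-15903 + (-7 + 7200 - 240*I*sqrt(30))) = 1/(-15903 + (7193 - 240*I*sqrt(30))) = 1/(-8710 - 240*I*sqrt(30))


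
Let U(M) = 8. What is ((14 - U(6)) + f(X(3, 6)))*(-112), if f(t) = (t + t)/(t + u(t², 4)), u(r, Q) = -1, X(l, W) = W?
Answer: -4704/5 ≈ -940.80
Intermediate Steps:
f(t) = 2*t/(-1 + t) (f(t) = (t + t)/(t - 1) = (2*t)/(-1 + t) = 2*t/(-1 + t))
((14 - U(6)) + f(X(3, 6)))*(-112) = ((14 - 1*8) + 2*6/(-1 + 6))*(-112) = ((14 - 8) + 2*6/5)*(-112) = (6 + 2*6*(⅕))*(-112) = (6 + 12/5)*(-112) = (42/5)*(-112) = -4704/5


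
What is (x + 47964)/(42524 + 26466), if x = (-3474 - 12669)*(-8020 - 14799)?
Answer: 368415081/68990 ≈ 5340.1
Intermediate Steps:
x = 368367117 (x = -16143*(-22819) = 368367117)
(x + 47964)/(42524 + 26466) = (368367117 + 47964)/(42524 + 26466) = 368415081/68990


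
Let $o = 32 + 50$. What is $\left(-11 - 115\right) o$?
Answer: $-10332$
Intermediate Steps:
$o = 82$
$\left(-11 - 115\right) o = \left(-11 - 115\right) 82 = \left(-126\right) 82 = -10332$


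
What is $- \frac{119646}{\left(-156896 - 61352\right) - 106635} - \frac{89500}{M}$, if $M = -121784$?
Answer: $\frac{839384557}{760875986} \approx 1.1032$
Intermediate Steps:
$- \frac{119646}{\left(-156896 - 61352\right) - 106635} - \frac{89500}{M} = - \frac{119646}{\left(-156896 - 61352\right) - 106635} - \frac{89500}{-121784} = - \frac{119646}{-218248 - 106635} - - \frac{22375}{30446} = - \frac{119646}{-324883} + \frac{22375}{30446} = \left(-119646\right) \left(- \frac{1}{324883}\right) + \frac{22375}{30446} = \frac{119646}{324883} + \frac{22375}{30446} = \frac{839384557}{760875986}$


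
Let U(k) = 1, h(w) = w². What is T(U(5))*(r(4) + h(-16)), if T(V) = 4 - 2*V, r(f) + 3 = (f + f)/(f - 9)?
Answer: 2514/5 ≈ 502.80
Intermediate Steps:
r(f) = -3 + 2*f/(-9 + f) (r(f) = -3 + (f + f)/(f - 9) = -3 + (2*f)/(-9 + f) = -3 + 2*f/(-9 + f))
T(U(5))*(r(4) + h(-16)) = (4 - 2*1)*((27 - 1*4)/(-9 + 4) + (-16)²) = (4 - 2)*((27 - 4)/(-5) + 256) = 2*(-⅕*23 + 256) = 2*(-23/5 + 256) = 2*(1257/5) = 2514/5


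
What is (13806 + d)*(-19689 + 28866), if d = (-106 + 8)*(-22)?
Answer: 146483274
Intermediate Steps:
d = 2156 (d = -98*(-22) = 2156)
(13806 + d)*(-19689 + 28866) = (13806 + 2156)*(-19689 + 28866) = 15962*9177 = 146483274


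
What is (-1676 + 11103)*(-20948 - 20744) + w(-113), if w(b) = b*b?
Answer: -393017715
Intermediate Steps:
w(b) = b**2
(-1676 + 11103)*(-20948 - 20744) + w(-113) = (-1676 + 11103)*(-20948 - 20744) + (-113)**2 = 9427*(-41692) + 12769 = -393030484 + 12769 = -393017715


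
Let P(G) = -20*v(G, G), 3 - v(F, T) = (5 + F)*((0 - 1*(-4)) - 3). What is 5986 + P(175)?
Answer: 9526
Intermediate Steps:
v(F, T) = -2 - F (v(F, T) = 3 - (5 + F)*((0 - 1*(-4)) - 3) = 3 - (5 + F)*((0 + 4) - 3) = 3 - (5 + F)*(4 - 3) = 3 - (5 + F) = 3 + (-5 - F) = -2 - F)
P(G) = 40 + 20*G (P(G) = -20*(-2 - G) = 40 + 20*G)
5986 + P(175) = 5986 + (40 + 20*175) = 5986 + (40 + 3500) = 5986 + 3540 = 9526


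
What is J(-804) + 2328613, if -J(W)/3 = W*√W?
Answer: 2328613 + 4824*I*√201 ≈ 2.3286e+6 + 68392.0*I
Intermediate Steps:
J(W) = -3*W^(3/2) (J(W) = -3*W*√W = -3*W^(3/2))
J(-804) + 2328613 = -(-4824)*I*√201 + 2328613 = 4824*I*√201 + 2328613 = 2328613 + 4824*I*√201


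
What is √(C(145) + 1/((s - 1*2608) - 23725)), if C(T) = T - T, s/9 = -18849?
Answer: I*√195974/195974 ≈ 0.0022589*I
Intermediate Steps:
s = -169641 (s = 9*(-18849) = -169641)
C(T) = 0
√(C(145) + 1/((s - 1*2608) - 23725)) = √(0 + 1/((-169641 - 1*2608) - 23725)) = √(0 + 1/((-169641 - 2608) - 23725)) = √(0 + 1/(-172249 - 23725)) = √(0 + 1/(-195974)) = √(0 - 1/195974) = √(-1/195974) = I*√195974/195974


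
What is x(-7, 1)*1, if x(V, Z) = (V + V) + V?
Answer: -21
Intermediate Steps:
x(V, Z) = 3*V (x(V, Z) = 2*V + V = 3*V)
x(-7, 1)*1 = (3*(-7))*1 = -21*1 = -21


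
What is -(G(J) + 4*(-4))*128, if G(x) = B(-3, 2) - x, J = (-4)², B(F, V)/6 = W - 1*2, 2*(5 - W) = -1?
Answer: 1408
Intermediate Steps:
W = 11/2 (W = 5 - ½*(-1) = 5 + ½ = 11/2 ≈ 5.5000)
B(F, V) = 21 (B(F, V) = 6*(11/2 - 1*2) = 6*(11/2 - 2) = 6*(7/2) = 21)
J = 16
G(x) = 21 - x
-(G(J) + 4*(-4))*128 = -((21 - 1*16) + 4*(-4))*128 = -((21 - 16) - 16)*128 = -(5 - 16)*128 = -(-11)*128 = -1*(-1408) = 1408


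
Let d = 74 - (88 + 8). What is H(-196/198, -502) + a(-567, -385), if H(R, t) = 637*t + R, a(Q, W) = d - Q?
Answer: -31603769/99 ≈ -3.1923e+5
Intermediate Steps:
d = -22 (d = 74 - 1*96 = 74 - 96 = -22)
a(Q, W) = -22 - Q
H(R, t) = R + 637*t
H(-196/198, -502) + a(-567, -385) = (-196/198 + 637*(-502)) + (-22 - 1*(-567)) = (-196*1/198 - 319774) + (-22 + 567) = (-98/99 - 319774) + 545 = -31657724/99 + 545 = -31603769/99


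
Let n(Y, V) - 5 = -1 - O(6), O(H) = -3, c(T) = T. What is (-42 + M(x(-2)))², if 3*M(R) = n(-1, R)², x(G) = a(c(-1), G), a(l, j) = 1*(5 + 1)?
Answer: 5929/9 ≈ 658.78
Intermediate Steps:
a(l, j) = 6 (a(l, j) = 1*6 = 6)
n(Y, V) = 7 (n(Y, V) = 5 + (-1 - 1*(-3)) = 5 + (-1 + 3) = 5 + 2 = 7)
x(G) = 6
M(R) = 49/3 (M(R) = (⅓)*7² = (⅓)*49 = 49/3)
(-42 + M(x(-2)))² = (-42 + 49/3)² = (-77/3)² = 5929/9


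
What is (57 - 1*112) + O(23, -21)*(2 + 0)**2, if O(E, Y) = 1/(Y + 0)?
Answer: -1159/21 ≈ -55.190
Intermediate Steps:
O(E, Y) = 1/Y
(57 - 1*112) + O(23, -21)*(2 + 0)**2 = (57 - 1*112) + (2 + 0)**2/(-21) = (57 - 112) - 1/21*2**2 = -55 - 1/21*4 = -55 - 4/21 = -1159/21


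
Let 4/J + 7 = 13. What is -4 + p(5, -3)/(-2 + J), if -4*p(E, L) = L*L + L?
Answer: -23/8 ≈ -2.8750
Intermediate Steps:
J = ⅔ (J = 4/(-7 + 13) = 4/6 = 4*(⅙) = ⅔ ≈ 0.66667)
p(E, L) = -L/4 - L²/4 (p(E, L) = -(L*L + L)/4 = -(L² + L)/4 = -(L + L²)/4 = -L/4 - L²/4)
-4 + p(5, -3)/(-2 + J) = -4 + (-¼*(-3)*(1 - 3))/(-2 + ⅔) = -4 + (-¼*(-3)*(-2))/(-4/3) = -4 - ¾*(-3/2) = -4 + 9/8 = -23/8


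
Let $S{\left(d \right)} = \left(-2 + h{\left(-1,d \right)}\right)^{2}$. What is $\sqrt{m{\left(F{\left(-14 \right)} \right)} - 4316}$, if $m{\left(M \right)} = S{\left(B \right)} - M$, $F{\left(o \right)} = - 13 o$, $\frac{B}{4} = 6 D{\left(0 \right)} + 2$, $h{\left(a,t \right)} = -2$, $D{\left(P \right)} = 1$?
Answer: $3 i \sqrt{498} \approx 66.948 i$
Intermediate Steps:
$B = 32$ ($B = 4 \left(6 \cdot 1 + 2\right) = 4 \left(6 + 2\right) = 4 \cdot 8 = 32$)
$S{\left(d \right)} = 16$ ($S{\left(d \right)} = \left(-2 - 2\right)^{2} = \left(-4\right)^{2} = 16$)
$m{\left(M \right)} = 16 - M$
$\sqrt{m{\left(F{\left(-14 \right)} \right)} - 4316} = \sqrt{\left(16 - \left(-13\right) \left(-14\right)\right) - 4316} = \sqrt{\left(16 - 182\right) - 4316} = \sqrt{-166 - 4316} = \sqrt{-4482} = 3 i \sqrt{498}$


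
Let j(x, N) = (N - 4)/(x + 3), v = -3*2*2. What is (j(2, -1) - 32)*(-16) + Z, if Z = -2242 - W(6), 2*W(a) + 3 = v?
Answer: -3413/2 ≈ -1706.5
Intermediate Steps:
v = -12 (v = -6*2 = -12)
W(a) = -15/2 (W(a) = -3/2 + (1/2)*(-12) = -3/2 - 6 = -15/2)
j(x, N) = (-4 + N)/(3 + x)
Z = -4469/2 (Z = -2242 - 1*(-15/2) = -2242 + 15/2 = -4469/2 ≈ -2234.5)
(j(2, -1) - 32)*(-16) + Z = ((-4 - 1)/(3 + 2) - 32)*(-16) - 4469/2 = (-5/5 - 32)*(-16) - 4469/2 = ((1/5)*(-5) - 32)*(-16) - 4469/2 = (-1 - 32)*(-16) - 4469/2 = -33*(-16) - 4469/2 = 528 - 4469/2 = -3413/2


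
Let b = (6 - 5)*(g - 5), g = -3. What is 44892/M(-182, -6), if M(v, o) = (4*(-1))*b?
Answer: 11223/8 ≈ 1402.9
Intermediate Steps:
b = -8 (b = (6 - 5)*(-3 - 5) = 1*(-8) = -8)
M(v, o) = 32 (M(v, o) = (4*(-1))*(-8) = -4*(-8) = 32)
44892/M(-182, -6) = 44892/32 = 44892*(1/32) = 11223/8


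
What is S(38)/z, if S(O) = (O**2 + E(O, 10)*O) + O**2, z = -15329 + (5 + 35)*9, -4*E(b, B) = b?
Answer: -2527/14969 ≈ -0.16882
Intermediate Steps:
E(b, B) = -b/4
z = -14969 (z = -15329 + 40*9 = -15329 + 360 = -14969)
S(O) = 7*O**2/4 (S(O) = (O**2 + (-O/4)*O) + O**2 = (O**2 - O**2/4) + O**2 = 3*O**2/4 + O**2 = 7*O**2/4)
S(38)/z = ((7/4)*38**2)/(-14969) = ((7/4)*1444)*(-1/14969) = 2527*(-1/14969) = -2527/14969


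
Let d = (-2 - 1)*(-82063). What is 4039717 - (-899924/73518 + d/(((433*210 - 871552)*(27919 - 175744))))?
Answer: 1903978811662732129811/471313471309650 ≈ 4.0397e+6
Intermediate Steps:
d = 246189 (d = -3*(-82063) = 246189)
4039717 - (-899924/73518 + d/(((433*210 - 871552)*(27919 - 175744)))) = 4039717 - (-899924/73518 + 246189/(((433*210 - 871552)*(27919 - 175744)))) = 4039717 - (-899924*1/73518 + 246189/(((90930 - 871552)*(-147825)))) = 4039717 - (-449962/36759 + 246189/((-780622*(-147825)))) = 4039717 - (-449962/36759 + 246189/115395447150) = 4039717 - (-449962/36759 + 246189*(1/115395447150)) = 4039717 - (-449962/36759 + 82063/38465149050) = 4039717 - 1*(-5769284126760761/471313471309650) = 4039717 + 5769284126760761/471313471309650 = 1903978811662732129811/471313471309650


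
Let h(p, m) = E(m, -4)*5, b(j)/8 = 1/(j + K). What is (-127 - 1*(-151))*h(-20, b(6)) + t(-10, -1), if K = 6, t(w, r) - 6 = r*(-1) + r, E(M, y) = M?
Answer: 86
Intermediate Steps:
t(w, r) = 6 (t(w, r) = 6 + (r*(-1) + r) = 6 + (-r + r) = 6 + 0 = 6)
b(j) = 8/(6 + j) (b(j) = 8/(j + 6) = 8/(6 + j))
h(p, m) = 5*m (h(p, m) = m*5 = 5*m)
(-127 - 1*(-151))*h(-20, b(6)) + t(-10, -1) = (-127 - 1*(-151))*(5*(8/(6 + 6))) + 6 = (-127 + 151)*(5*(8/12)) + 6 = 24*(5*(8*(1/12))) + 6 = 24*(5*(⅔)) + 6 = 24*(10/3) + 6 = 80 + 6 = 86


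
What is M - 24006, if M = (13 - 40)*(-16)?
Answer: -23574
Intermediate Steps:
M = 432 (M = -27*(-16) = 432)
M - 24006 = 432 - 24006 = -23574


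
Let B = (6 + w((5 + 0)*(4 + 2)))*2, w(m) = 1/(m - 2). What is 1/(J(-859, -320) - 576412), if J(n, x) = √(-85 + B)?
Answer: -8069768/4651511113437 - I*√14294/4651511113437 ≈ -1.7349e-6 - 2.5703e-11*I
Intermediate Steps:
w(m) = 1/(-2 + m)
B = 169/14 (B = (6 + 1/(-2 + (5 + 0)*(4 + 2)))*2 = (6 + 1/(-2 + 5*6))*2 = (6 + 1/(-2 + 30))*2 = (6 + 1/28)*2 = (169/28)*2 = 169/14 ≈ 12.071)
J(n, x) = I*√14294/14 (J(n, x) = √(-85 + 169/14) = √(-1021/14) = I*√14294/14)
1/(J(-859, -320) - 576412) = 1/(I*√14294/14 - 576412) = 1/(-576412 + I*√14294/14)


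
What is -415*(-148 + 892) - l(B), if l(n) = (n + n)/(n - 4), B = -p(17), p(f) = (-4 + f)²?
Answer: -53415818/173 ≈ -3.0876e+5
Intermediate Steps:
B = -169 (B = -(-4 + 17)² = -1*13² = -1*169 = -169)
l(n) = 2*n/(-4 + n) (l(n) = (2*n)/(-4 + n) = 2*n/(-4 + n))
-415*(-148 + 892) - l(B) = -415*(-148 + 892) - 2*(-169)/(-4 - 169) = -415*744 - 2*(-169)/(-173) = -308760 - 2*(-169)*(-1)/173 = -308760 - 1*338/173 = -308760 - 338/173 = -53415818/173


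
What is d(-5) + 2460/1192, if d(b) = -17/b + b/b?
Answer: 9631/1490 ≈ 6.4638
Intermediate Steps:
d(b) = 1 - 17/b (d(b) = -17/b + 1 = 1 - 17/b)
d(-5) + 2460/1192 = (-17 - 5)/(-5) + 2460/1192 = -⅕*(-22) + 2460*(1/1192) = 22/5 + 615/298 = 9631/1490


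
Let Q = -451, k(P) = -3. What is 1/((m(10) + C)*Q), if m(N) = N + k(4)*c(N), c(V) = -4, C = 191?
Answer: -1/96063 ≈ -1.0410e-5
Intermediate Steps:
m(N) = 12 + N (m(N) = N - 3*(-4) = N + 12 = 12 + N)
1/((m(10) + C)*Q) = 1/(((12 + 10) + 191)*(-451)) = 1/((22 + 191)*(-451)) = 1/(213*(-451)) = 1/(-96063) = -1/96063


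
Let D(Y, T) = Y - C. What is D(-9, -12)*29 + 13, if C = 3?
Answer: -335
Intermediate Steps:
D(Y, T) = -3 + Y (D(Y, T) = Y - 1*3 = Y - 3 = -3 + Y)
D(-9, -12)*29 + 13 = (-3 - 9)*29 + 13 = -12*29 + 13 = -348 + 13 = -335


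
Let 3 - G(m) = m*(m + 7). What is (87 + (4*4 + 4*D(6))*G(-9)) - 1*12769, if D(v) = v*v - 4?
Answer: -14842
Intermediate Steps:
D(v) = -4 + v**2 (D(v) = v**2 - 4 = -4 + v**2)
G(m) = 3 - m*(7 + m) (G(m) = 3 - m*(m + 7) = 3 - m*(7 + m))
(87 + (4*4 + 4*D(6))*G(-9)) - 1*12769 = (87 + (4*4 + 4*(-4 + 6**2))*(3 - 1*(-9)**2 - 7*(-9))) - 1*12769 = (87 + (16 + 4*(-4 + 36))*(3 - 1*81 + 63)) - 12769 = (87 + (16 + 4*32)*(3 - 81 + 63)) - 12769 = (87 + (16 + 128)*(-15)) - 12769 = (87 + 144*(-15)) - 12769 = (87 - 2160) - 12769 = -2073 - 12769 = -14842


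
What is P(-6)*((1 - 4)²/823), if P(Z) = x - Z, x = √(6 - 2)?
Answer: 72/823 ≈ 0.087485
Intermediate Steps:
x = 2 (x = √4 = 2)
P(Z) = 2 - Z
P(-6)*((1 - 4)²/823) = (2 - 1*(-6))*((1 - 4)²/823) = (2 + 6)*((-3)²*(1/823)) = 8*(9*(1/823)) = 8*(9/823) = 72/823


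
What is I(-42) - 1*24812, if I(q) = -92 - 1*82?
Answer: -24986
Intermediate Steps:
I(q) = -174 (I(q) = -92 - 82 = -174)
I(-42) - 1*24812 = -174 - 1*24812 = -174 - 24812 = -24986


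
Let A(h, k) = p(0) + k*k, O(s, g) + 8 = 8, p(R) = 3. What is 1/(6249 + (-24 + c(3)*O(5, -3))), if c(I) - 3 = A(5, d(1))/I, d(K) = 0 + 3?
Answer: 1/6225 ≈ 0.00016064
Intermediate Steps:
O(s, g) = 0 (O(s, g) = -8 + 8 = 0)
d(K) = 3
A(h, k) = 3 + k² (A(h, k) = 3 + k*k = 3 + k²)
c(I) = 3 + 12/I (c(I) = 3 + (3 + 3²)/I = 3 + (3 + 9)/I = 3 + 12/I)
1/(6249 + (-24 + c(3)*O(5, -3))) = 1/(6249 + (-24 + (3 + 12/3)*0)) = 1/(6249 + (-24 + (3 + 12*(⅓))*0)) = 1/(6249 + (-24 + (3 + 4)*0)) = 1/(6249 + (-24 + 7*0)) = 1/(6249 + (-24 + 0)) = 1/(6249 - 24) = 1/6225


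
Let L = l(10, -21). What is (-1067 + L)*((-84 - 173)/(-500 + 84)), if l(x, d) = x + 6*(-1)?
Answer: -273191/416 ≈ -656.71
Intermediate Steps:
l(x, d) = -6 + x (l(x, d) = x - 6 = -6 + x)
L = 4 (L = -6 + 10 = 4)
(-1067 + L)*((-84 - 173)/(-500 + 84)) = (-1067 + 4)*((-84 - 173)/(-500 + 84)) = -(-273191)/(-416) = -(-273191)*(-1)/416 = -1063*257/416 = -273191/416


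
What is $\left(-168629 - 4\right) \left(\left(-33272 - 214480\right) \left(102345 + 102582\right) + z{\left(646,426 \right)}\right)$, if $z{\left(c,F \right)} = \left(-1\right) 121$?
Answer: $8561678559784425$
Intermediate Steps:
$z{\left(c,F \right)} = -121$
$\left(-168629 - 4\right) \left(\left(-33272 - 214480\right) \left(102345 + 102582\right) + z{\left(646,426 \right)}\right) = \left(-168629 - 4\right) \left(\left(-33272 - 214480\right) \left(102345 + 102582\right) - 121\right) = - 168633 \left(\left(-247752\right) 204927 - 121\right) = - 168633 \left(-50771074104 - 121\right) = \left(-168633\right) \left(-50771074225\right) = 8561678559784425$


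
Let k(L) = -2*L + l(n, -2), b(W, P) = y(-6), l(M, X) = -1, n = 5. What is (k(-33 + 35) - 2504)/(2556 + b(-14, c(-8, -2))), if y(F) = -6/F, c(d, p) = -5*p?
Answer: -2509/2557 ≈ -0.98123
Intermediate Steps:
b(W, P) = 1 (b(W, P) = -6/(-6) = -6*(-1/6) = 1)
k(L) = -1 - 2*L (k(L) = -2*L - 1 = -1 - 2*L)
(k(-33 + 35) - 2504)/(2556 + b(-14, c(-8, -2))) = ((-1 - 2*(-33 + 35)) - 2504)/(2556 + 1) = ((-1 - 2*2) - 2504)/2557 = ((-1 - 4) - 2504)*(1/2557) = (-5 - 2504)*(1/2557) = -2509*1/2557 = -2509/2557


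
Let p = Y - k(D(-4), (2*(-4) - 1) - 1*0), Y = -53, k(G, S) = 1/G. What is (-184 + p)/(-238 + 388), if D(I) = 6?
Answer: -1423/900 ≈ -1.5811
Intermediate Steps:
p = -319/6 (p = -53 - 1/6 = -319/6 ≈ -53.167)
(-184 + p)/(-238 + 388) = (-184 - 319/6)/(-238 + 388) = -1423/6/150 = -1423/6*1/150 = -1423/900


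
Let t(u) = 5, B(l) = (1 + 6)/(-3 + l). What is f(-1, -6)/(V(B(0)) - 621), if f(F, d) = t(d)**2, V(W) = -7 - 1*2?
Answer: -5/126 ≈ -0.039683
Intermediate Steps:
B(l) = 7/(-3 + l)
V(W) = -9 (V(W) = -7 - 2 = -9)
f(F, d) = 25 (f(F, d) = 5**2 = 25)
f(-1, -6)/(V(B(0)) - 621) = 25/(-9 - 621) = 25/(-630) = -1/630*25 = -5/126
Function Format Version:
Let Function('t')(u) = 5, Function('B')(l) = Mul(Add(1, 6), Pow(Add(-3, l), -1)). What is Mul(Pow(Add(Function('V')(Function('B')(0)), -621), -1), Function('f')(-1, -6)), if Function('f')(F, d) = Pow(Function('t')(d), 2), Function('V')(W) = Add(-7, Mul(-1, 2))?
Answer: Rational(-5, 126) ≈ -0.039683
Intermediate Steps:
Function('B')(l) = Mul(7, Pow(Add(-3, l), -1))
Function('V')(W) = -9 (Function('V')(W) = Add(-7, -2) = -9)
Function('f')(F, d) = 25 (Function('f')(F, d) = Pow(5, 2) = 25)
Mul(Pow(Add(Function('V')(Function('B')(0)), -621), -1), Function('f')(-1, -6)) = Mul(Pow(Add(-9, -621), -1), 25) = Mul(Pow(-630, -1), 25) = Mul(Rational(-1, 630), 25) = Rational(-5, 126)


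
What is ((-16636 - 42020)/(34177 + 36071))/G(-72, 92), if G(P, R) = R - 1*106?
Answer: 1222/20489 ≈ 0.059642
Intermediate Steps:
G(P, R) = -106 + R (G(P, R) = R - 106 = -106 + R)
((-16636 - 42020)/(34177 + 36071))/G(-72, 92) = ((-16636 - 42020)/(34177 + 36071))/(-106 + 92) = -58656/70248/(-14) = -58656*1/70248*(-1/14) = -2444/2927*(-1/14) = 1222/20489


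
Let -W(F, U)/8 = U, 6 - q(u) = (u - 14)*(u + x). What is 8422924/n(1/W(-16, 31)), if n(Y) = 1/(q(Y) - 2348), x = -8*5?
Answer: -375868774143731/15376 ≈ -2.4445e+10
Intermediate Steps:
x = -40
q(u) = 6 - (-40 + u)*(-14 + u) (q(u) = 6 - (u - 14)*(u - 40) = 6 - (-14 + u)*(-40 + u) = 6 - (-40 + u)*(-14 + u))
W(F, U) = -8*U
n(Y) = 1/(-2902 - Y² + 54*Y) (n(Y) = 1/((-554 - Y² + 54*Y) - 2348) = 1/(-2902 - Y² + 54*Y))
8422924/n(1/W(-16, 31)) = 8422924/((-1/(2902 + (1/(-8*31))² - 54/((-8*31))))) = 8422924/((-1/(2902 + (1/(-248))² - 54/(-248)))) = 8422924/((-1/(2902 + (-1/248)² - 54*(-1/248)))) = 8422924/((-1/(2902 + 1/61504 + 27/124))) = 8422924/((-1/178498001/61504)) = 8422924/((-1*61504/178498001)) = 8422924/(-61504/178498001) = 8422924*(-178498001/61504) = -375868774143731/15376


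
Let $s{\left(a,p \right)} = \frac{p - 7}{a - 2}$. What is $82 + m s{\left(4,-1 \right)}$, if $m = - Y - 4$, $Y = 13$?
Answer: $150$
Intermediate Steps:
$s{\left(a,p \right)} = \frac{-7 + p}{-2 + a}$
$m = -17$ ($m = \left(-1\right) 13 - 4 = -13 - 4 = -17$)
$82 + m s{\left(4,-1 \right)} = 82 - 17 \frac{-7 - 1}{-2 + 4} = 82 - 17 \cdot \frac{1}{2} \left(-8\right) = 82 - -68 = 82 + 68 = 150$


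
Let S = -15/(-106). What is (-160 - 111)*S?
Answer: -4065/106 ≈ -38.349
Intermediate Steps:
S = 15/106 (S = -15*(-1/106) = 15/106 ≈ 0.14151)
(-160 - 111)*S = (-160 - 111)*(15/106) = -271*15/106 = -4065/106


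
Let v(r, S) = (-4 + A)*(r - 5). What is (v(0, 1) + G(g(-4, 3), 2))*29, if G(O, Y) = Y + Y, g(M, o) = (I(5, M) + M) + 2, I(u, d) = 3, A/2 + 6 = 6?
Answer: 696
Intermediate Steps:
A = 0 (A = -12 + 2*6 = -12 + 12 = 0)
g(M, o) = 5 + M (g(M, o) = (3 + M) + 2 = 5 + M)
G(O, Y) = 2*Y
v(r, S) = 20 - 4*r (v(r, S) = (-4 + 0)*(r - 5) = -4*(-5 + r) = 20 - 4*r)
(v(0, 1) + G(g(-4, 3), 2))*29 = ((20 - 4*0) + 2*2)*29 = ((20 + 0) + 4)*29 = (20 + 4)*29 = 24*29 = 696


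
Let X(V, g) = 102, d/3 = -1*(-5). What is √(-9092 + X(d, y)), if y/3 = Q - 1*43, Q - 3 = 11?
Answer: I*√8990 ≈ 94.816*I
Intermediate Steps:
Q = 14 (Q = 3 + 11 = 14)
d = 15 (d = 3*(-1*(-5)) = 3*5 = 15)
y = -87 (y = 3*(14 - 1*43) = 3*(14 - 43) = 3*(-29) = -87)
√(-9092 + X(d, y)) = √(-9092 + 102) = √(-8990) = I*√8990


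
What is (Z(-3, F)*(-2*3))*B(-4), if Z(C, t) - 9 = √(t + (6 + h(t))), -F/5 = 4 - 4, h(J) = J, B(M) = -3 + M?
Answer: 378 + 42*√6 ≈ 480.88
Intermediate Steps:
F = 0 (F = -5*(4 - 4) = -5*0 = 0)
Z(C, t) = 9 + √(6 + 2*t) (Z(C, t) = 9 + √(t + (6 + t)) = 9 + √(6 + 2*t))
(Z(-3, F)*(-2*3))*B(-4) = ((9 + √(6 + 2*0))*(-2*3))*(-3 - 4) = ((9 + √(6 + 0))*(-6))*(-7) = ((9 + √6)*(-6))*(-7) = (-54 - 6*√6)*(-7) = 378 + 42*√6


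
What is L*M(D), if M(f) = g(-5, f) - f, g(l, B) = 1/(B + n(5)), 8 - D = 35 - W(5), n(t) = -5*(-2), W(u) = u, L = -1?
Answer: -263/12 ≈ -21.917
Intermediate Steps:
n(t) = 10
D = -22 (D = 8 - (35 - 1*5) = 8 - (35 - 5) = 8 - 1*30 = 8 - 30 = -22)
g(l, B) = 1/(10 + B) (g(l, B) = 1/(B + 10) = 1/(10 + B))
M(f) = 1/(10 + f) - f
L*M(D) = -(1 - 1*(-22)*(10 - 22))/(10 - 22) = -(1 - 1*(-22)*(-12))/(-12) = -(-1)*(1 - 264)/12 = -(-1)*(-263)/12 = -1*263/12 = -263/12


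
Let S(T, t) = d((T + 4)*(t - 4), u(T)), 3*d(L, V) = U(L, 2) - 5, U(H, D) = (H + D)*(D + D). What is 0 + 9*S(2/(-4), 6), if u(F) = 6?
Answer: 93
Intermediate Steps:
U(H, D) = 2*D*(D + H) (U(H, D) = (D + H)*(2*D) = 2*D*(D + H))
d(L, V) = 1 + 4*L/3 (d(L, V) = (2*2*(2 + L) - 5)/3 = ((8 + 4*L) - 5)/3 = (3 + 4*L)/3 = 1 + 4*L/3)
S(T, t) = 1 + 4*(-4 + t)*(4 + T)/3 (S(T, t) = 1 + 4*((T + 4)*(t - 4))/3 = 1 + 4*((4 + T)*(-4 + t))/3 = 1 + 4*((-4 + t)*(4 + T))/3 = 1 + 4*(-4 + t)*(4 + T)/3)
0 + 9*S(2/(-4), 6) = 0 + 9*(-61/3 - 32/(3*(-4)) + (16/3)*6 + (4/3)*(2/(-4))*6) = 0 + 9*(-61/3 - 32*(-1)/(3*4) + 32 + (4/3)*(2*(-¼))*6) = 0 + 9*(-61/3 - 16/3*(-½) + 32 + (4/3)*(-½)*6) = 0 + 9*(-61/3 + 8/3 + 32 - 4) = 0 + 9*(31/3) = 0 + 93 = 93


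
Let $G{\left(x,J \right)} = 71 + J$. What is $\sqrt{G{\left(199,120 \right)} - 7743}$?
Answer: $8 i \sqrt{118} \approx 86.902 i$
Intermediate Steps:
$\sqrt{G{\left(199,120 \right)} - 7743} = \sqrt{\left(71 + 120\right) - 7743} = \sqrt{191 - 7743} = \sqrt{-7552} = 8 i \sqrt{118}$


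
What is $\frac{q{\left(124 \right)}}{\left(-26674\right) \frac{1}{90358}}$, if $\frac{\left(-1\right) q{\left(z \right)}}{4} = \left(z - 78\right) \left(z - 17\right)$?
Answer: $\frac{889484152}{13337} \approx 66693.0$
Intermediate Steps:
$q{\left(z \right)} = - 4 \left(-78 + z\right) \left(-17 + z\right)$ ($q{\left(z \right)} = - 4 \left(z - 78\right) \left(z - 17\right) = - 4 \left(-78 + z\right) \left(-17 + z\right)$)
$\frac{q{\left(124 \right)}}{\left(-26674\right) \frac{1}{90358}} = \frac{-5304 - 4 \cdot 124^{2} + 380 \cdot 124}{\left(-26674\right) \frac{1}{90358}} = \frac{-5304 - 61504 + 47120}{\left(-26674\right) \frac{1}{90358}} = \frac{-5304 - 61504 + 47120}{- \frac{13337}{45179}} = \left(-19688\right) \left(- \frac{45179}{13337}\right) = \frac{889484152}{13337}$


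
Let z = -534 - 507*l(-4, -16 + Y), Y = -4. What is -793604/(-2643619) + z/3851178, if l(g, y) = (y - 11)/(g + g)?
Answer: 8132546274635/27149459555152 ≈ 0.29955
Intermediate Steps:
l(g, y) = (-11 + y)/(2*g) (l(g, y) = (-11 + y)/((2*g)) = (-11 + y)*(1/(2*g)) = (-11 + y)/(2*g))
z = -19989/8 (z = -534 - 507*(-11 + (-16 - 4))/(2*(-4)) = -534 - 507*(-1)*(-11 - 20)/(2*4) = -534 - 507*(-1)*(-31)/(2*4) = -534 - 507*31/8 = -534 - 15717/8 = -19989/8 ≈ -2498.6)
-793604/(-2643619) + z/3851178 = -793604/(-2643619) - 19989/8/3851178 = -793604*(-1/2643619) - 19989/8*1/3851178 = 793604/2643619 - 6663/10269808 = 8132546274635/27149459555152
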